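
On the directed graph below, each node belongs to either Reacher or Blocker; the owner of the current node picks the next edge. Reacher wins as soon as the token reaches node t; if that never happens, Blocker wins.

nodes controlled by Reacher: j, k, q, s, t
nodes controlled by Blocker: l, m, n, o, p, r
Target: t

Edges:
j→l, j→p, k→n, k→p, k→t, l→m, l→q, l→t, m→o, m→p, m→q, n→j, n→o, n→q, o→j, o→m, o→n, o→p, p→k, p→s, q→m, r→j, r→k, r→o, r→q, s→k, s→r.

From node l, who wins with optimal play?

A0 = {t}
A1: add {k} — k (Reacher) has k→t.
A2: add {s} — s (Reacher) has s→k.
A3: add {p} — p (Blocker): all of {k, s} already in.
A4: add {j} — j (Reacher) has j→p.
A5 = A4; e.g. l (Blocker) can still go to m. Fixed point.
l never enters the attractor, so Blocker can avoid the target forever.

Blocker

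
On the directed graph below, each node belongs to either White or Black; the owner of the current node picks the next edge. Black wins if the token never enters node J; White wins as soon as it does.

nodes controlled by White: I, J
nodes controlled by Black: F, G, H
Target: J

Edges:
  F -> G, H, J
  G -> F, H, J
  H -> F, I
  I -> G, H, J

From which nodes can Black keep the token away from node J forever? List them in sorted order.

F, G, H

A0 = {J}
A1: add {I} — I (White) has I→J.
A2 = A1; e.g. F (Black) can still go to G. Fixed point.
White's attractor = {I, J}; Black avoids the target exactly from the complement.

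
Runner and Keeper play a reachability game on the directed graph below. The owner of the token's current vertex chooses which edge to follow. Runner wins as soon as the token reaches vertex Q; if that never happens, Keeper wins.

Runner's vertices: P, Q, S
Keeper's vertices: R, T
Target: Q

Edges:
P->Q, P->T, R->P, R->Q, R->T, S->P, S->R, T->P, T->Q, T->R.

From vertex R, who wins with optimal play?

Keeper

A0 = {Q}
A1: add {P} — P (Runner) has P→Q.
A2: add {S} — S (Runner) has S→P.
A3 = A2; e.g. R (Keeper) can still go to T. Fixed point.
R never enters the attractor, so Keeper can avoid the target forever.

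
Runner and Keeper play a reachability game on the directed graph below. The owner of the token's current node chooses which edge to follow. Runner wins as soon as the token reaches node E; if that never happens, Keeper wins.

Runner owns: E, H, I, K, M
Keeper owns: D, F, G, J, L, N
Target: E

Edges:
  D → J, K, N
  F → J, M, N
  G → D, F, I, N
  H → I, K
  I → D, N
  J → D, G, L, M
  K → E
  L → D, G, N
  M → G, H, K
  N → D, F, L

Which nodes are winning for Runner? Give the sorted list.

A0 = {E}
A1: add {K} — K (Runner) has K→E.
A2: add {H, M} — H (Runner) has H→K; M (Runner) has M→K.
A3 = A2; e.g. D (Keeper) can still go to J. Fixed point.
Runner's winning region = {E, H, K, M}.

E, H, K, M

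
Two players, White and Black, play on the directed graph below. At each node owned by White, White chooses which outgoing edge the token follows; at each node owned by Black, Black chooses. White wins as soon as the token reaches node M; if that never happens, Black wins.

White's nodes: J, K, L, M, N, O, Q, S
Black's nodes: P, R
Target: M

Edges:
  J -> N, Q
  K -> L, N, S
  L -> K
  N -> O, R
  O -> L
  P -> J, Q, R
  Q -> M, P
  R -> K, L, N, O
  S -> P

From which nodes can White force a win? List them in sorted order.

A0 = {M}
A1: add {Q} — Q (White) has Q→M.
A2: add {J} — J (White) has J→Q.
A3 = A2; e.g. K (White) has no edge into A2. Fixed point.
White's winning region = {J, M, Q}.

J, M, Q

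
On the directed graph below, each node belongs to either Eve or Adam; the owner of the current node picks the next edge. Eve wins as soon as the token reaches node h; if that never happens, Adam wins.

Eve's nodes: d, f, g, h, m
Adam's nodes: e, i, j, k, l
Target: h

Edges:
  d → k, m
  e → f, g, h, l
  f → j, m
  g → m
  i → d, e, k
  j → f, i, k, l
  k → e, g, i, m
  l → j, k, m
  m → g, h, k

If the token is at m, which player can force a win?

A0 = {h}
A1: add {m} — m (Eve) has m→h.
m ∈ A1, so Eve can force the target.

Eve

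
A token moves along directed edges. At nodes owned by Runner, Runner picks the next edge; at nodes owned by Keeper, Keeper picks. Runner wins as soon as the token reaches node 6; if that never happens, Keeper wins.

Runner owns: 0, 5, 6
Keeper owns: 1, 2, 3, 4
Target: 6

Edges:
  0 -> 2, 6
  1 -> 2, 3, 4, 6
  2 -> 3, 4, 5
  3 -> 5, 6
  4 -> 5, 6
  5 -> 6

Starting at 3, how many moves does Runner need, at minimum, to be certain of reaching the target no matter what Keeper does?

2

A0 = {6}
A1: add {0, 5} — 0 (Runner) has 0→6; 5 (Runner) has 5→6.
A2: add {3, 4} — 3 (Keeper): all of {5, 6} already in; 4 (Keeper): all of {5, 6} already in.
3 enters the attractor at level 2, so Runner can force the target in 2 moves from there.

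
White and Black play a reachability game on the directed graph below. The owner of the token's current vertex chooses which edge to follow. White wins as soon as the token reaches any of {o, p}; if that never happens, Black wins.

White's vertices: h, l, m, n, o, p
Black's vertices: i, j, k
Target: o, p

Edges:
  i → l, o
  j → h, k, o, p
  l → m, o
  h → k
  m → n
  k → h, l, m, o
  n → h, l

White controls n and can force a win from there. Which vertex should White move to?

A0 = {o, p}
A1: add {l} — l (White) has l→o.
A2: add {i, n} — i (Black): all of {l, o} already in; n (White) has n→l.
A3: add {m} — m (White) has m→n.
A4 = A3; e.g. h (White) has no edge into A3. Fixed point.
From n, successor l is in the attractor (rank 1); the other successor h is not.

l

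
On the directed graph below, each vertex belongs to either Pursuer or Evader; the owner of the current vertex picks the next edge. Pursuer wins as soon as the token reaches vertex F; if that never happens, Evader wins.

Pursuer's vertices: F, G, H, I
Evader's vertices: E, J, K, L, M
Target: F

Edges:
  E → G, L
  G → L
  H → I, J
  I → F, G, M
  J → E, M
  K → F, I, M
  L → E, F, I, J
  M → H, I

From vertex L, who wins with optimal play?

A0 = {F}
A1: add {I} — I (Pursuer) has I→F.
A2: add {H} — H (Pursuer) has H→I.
A3: add {M} — M (Evader): all of {H, I} already in.
A4: add {K} — K (Evader): all of {F, I, M} already in.
A5 = A4; e.g. E (Evader) can still go to G. Fixed point.
L never enters the attractor, so Evader can avoid the target forever.

Evader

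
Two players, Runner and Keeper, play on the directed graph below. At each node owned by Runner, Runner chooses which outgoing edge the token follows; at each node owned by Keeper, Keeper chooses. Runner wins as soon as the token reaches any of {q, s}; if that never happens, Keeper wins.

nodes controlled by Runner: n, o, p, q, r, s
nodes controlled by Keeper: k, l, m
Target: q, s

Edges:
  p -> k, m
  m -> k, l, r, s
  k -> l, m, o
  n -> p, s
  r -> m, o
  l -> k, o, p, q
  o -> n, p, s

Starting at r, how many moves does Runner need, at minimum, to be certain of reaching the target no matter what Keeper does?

2

A0 = {q, s}
A1: add {n, o} — n (Runner) has n→s; o (Runner) has o→s.
A2: add {r} — r (Runner) has r→o.
A3 = A2; e.g. k (Keeper) can still go to l. Fixed point.
r enters the attractor at level 2, so Runner can force the target in 2 moves from there.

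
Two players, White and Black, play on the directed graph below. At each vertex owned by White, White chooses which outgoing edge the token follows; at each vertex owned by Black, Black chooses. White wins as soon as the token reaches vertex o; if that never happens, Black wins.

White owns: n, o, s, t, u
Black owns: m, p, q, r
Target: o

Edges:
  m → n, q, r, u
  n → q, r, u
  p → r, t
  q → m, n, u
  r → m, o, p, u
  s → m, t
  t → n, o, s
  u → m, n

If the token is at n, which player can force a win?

A0 = {o}
A1: add {t} — t (White) has t→o.
A2: add {s} — s (White) has s→t.
A3 = A2; e.g. m (Black) can still go to n. Fixed point.
n never enters the attractor, so Black can avoid the target forever.

Black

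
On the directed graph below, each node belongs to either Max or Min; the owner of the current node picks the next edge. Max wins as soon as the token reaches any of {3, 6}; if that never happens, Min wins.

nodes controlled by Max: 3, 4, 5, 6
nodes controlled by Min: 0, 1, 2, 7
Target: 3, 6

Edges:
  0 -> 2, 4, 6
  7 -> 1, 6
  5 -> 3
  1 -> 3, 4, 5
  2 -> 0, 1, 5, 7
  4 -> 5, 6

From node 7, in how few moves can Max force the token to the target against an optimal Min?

3

A0 = {3, 6}
A1: add {4, 5} — 4 (Max) has 4→6; 5 (Max) has 5→3.
A2: add {1} — 1 (Min): all of {3, 4, 5} already in.
A3: add {7} — 7 (Min): all of {1, 6} already in.
A4 = A3; e.g. 0 (Min) can still go to 2. Fixed point.
7 enters the attractor at level 3, so Max can force the target in 3 moves from there.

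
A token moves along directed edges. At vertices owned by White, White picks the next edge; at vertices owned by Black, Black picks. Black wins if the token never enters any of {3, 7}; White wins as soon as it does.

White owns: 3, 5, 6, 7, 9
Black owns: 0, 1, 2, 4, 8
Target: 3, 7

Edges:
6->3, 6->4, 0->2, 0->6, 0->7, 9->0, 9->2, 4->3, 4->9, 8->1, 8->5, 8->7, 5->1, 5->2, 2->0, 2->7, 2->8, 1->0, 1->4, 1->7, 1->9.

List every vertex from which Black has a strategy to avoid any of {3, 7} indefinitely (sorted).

0, 1, 2, 4, 5, 8, 9

A0 = {3, 7}
A1: add {6} — 6 (White) has 6→3.
A2 = A1; e.g. 0 (Black) can still go to 2. Fixed point.
White's attractor = {3, 6, 7}; Black avoids the target exactly from the complement.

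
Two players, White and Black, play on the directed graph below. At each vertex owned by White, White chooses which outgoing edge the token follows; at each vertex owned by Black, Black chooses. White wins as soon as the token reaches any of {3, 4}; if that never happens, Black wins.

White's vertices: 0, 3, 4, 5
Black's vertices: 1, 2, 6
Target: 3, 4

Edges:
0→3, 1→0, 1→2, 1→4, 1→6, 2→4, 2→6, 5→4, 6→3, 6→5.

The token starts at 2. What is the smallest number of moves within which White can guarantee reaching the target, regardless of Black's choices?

A0 = {3, 4}
A1: add {0, 5} — 0 (White) has 0→3; 5 (White) has 5→4.
A2: add {6} — 6 (Black): all of {3, 5} already in.
A3: add {2} — 2 (Black): all of {4, 6} already in.
2 enters the attractor at level 3, so White can force the target in 3 moves from there.

3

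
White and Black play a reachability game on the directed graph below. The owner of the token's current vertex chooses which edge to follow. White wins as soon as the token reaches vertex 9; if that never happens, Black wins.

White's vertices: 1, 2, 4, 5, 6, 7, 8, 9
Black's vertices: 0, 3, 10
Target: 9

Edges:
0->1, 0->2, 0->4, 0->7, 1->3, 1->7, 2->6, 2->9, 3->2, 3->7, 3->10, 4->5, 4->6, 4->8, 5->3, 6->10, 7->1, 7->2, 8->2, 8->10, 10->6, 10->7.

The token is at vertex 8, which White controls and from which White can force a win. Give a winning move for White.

2

A0 = {9}
A1: add {2} — 2 (White) has 2→9.
A2: add {7, 8} — 7 (White) has 7→2; 8 (White) has 8→2.
A3: add {1, 4} — 1 (White) has 1→7; 4 (White) has 4→8.
A4: add {0} — 0 (Black): all of {1, 2, 4, 7} already in.
A5 = A4; e.g. 3 (Black) can still go to 10. Fixed point.
From 8, successor 2 is in the attractor (rank 1); the other successor 10 is not.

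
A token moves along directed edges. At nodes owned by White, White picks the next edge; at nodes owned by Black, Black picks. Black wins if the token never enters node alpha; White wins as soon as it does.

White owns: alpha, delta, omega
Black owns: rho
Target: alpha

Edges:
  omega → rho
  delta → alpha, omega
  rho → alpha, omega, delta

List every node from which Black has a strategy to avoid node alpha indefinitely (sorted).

A0 = {alpha}
A1: add {delta} — delta (White) has delta→alpha.
A2 = A1; e.g. omega (White) has no edge into A1. Fixed point.
White's attractor = {alpha, delta}; Black avoids the target exactly from the complement.

omega, rho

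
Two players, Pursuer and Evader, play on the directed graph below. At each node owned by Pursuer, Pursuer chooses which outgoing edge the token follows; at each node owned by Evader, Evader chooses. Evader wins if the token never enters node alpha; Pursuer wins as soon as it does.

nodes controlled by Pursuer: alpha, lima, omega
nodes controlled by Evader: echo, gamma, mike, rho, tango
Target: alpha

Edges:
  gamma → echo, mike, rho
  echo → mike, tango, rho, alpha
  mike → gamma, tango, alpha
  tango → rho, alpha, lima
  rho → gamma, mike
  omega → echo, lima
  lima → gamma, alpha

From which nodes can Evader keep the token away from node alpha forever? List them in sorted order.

A0 = {alpha}
A1: add {lima} — lima (Pursuer) has lima→alpha.
A2: add {omega} — omega (Pursuer) has omega→lima.
A3 = A2; e.g. gamma (Evader) can still go to echo. Fixed point.
Pursuer's attractor = {alpha, lima, omega}; Evader avoids the target exactly from the complement.

echo, gamma, mike, rho, tango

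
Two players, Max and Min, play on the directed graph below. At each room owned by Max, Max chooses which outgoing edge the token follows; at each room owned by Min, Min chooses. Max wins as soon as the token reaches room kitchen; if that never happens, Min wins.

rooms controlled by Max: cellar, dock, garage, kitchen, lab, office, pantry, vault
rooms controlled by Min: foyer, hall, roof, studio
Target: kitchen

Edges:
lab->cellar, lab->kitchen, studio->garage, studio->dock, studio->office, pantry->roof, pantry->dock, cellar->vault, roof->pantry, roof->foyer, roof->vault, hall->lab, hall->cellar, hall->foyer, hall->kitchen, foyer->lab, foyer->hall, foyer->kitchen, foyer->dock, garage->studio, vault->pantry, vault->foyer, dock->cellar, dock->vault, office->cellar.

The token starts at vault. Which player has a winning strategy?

A0 = {kitchen}
A1: add {lab} — lab (Max) has lab→kitchen.
A2 = A1; e.g. studio (Min) can still go to garage. Fixed point.
vault never enters the attractor, so Min can avoid the target forever.

Min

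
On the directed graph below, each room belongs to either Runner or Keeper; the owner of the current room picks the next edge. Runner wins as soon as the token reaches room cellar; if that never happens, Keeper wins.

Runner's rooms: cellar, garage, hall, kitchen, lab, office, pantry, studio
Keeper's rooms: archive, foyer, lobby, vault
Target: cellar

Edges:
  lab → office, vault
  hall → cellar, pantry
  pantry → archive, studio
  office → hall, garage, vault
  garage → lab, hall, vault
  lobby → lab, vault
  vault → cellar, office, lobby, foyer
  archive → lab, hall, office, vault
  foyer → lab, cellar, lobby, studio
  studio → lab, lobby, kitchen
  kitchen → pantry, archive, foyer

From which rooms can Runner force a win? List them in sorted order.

cellar, garage, hall, kitchen, lab, office, pantry, studio

A0 = {cellar}
A1: add {hall} — hall (Runner) has hall→cellar.
A2: add {garage, office} — office (Runner) has office→hall; garage (Runner) has garage→hall.
A3: add {lab} — lab (Runner) has lab→office.
A4: add {studio} — studio (Runner) has studio→lab.
A5: add {pantry} — pantry (Runner) has pantry→studio.
A6: add {kitchen} — kitchen (Runner) has kitchen→pantry.
A7 = A6; e.g. lobby (Keeper) can still go to vault. Fixed point.
Runner's winning region = {cellar, garage, hall, kitchen, lab, office, pantry, studio}.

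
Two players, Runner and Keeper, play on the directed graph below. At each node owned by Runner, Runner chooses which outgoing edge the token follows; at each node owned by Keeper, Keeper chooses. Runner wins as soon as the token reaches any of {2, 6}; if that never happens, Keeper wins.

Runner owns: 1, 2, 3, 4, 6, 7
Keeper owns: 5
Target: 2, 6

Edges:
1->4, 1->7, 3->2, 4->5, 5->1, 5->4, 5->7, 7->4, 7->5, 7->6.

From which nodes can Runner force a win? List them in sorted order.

1, 2, 3, 6, 7

A0 = {2, 6}
A1: add {3, 7} — 3 (Runner) has 3→2; 7 (Runner) has 7→6.
A2: add {1} — 1 (Runner) has 1→7.
A3 = A2; e.g. 4 (Runner) has no edge into A2. Fixed point.
Runner's winning region = {1, 2, 3, 6, 7}.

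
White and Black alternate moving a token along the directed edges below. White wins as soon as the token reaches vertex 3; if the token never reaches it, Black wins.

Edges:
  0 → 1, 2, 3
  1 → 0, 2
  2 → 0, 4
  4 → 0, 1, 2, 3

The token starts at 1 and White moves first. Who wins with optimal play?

Track states (vertex, player-to-move).
A0 = {(3,White), (3,Black)}
A1: add {(0,White), (4,White)}.
A2: add {(2,Black)}.
A3: add {(1,White)}.
(1,White) ∈ A3 ⇒ White forces the target.

White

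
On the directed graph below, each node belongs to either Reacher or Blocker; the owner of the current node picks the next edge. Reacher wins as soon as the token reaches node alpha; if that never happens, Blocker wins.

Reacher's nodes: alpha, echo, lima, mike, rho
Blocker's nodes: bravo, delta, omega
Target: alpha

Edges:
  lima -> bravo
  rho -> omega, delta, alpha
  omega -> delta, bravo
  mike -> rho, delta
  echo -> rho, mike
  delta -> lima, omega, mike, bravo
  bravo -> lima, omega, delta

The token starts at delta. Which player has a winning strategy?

Blocker

A0 = {alpha}
A1: add {rho} — rho (Reacher) has rho→alpha.
A2: add {echo, mike} — mike (Reacher) has mike→rho; echo (Reacher) has echo→rho.
A3 = A2; e.g. lima (Reacher) has no edge into A2. Fixed point.
delta never enters the attractor, so Blocker can avoid the target forever.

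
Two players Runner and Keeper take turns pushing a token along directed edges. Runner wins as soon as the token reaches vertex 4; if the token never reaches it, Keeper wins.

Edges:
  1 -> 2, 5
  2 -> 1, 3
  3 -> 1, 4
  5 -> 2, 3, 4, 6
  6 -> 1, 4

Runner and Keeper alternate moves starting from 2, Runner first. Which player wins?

Track states (vertex, player-to-move).
A0 = {(4,Runner), (4,Keeper)}
A1: add {(3,Runner), (5,Runner), (6,Runner)}.
A2 = A1; e.g. (1,Runner) stays out. (2,Runner) never enters ⇒ Keeper avoids the target.

Keeper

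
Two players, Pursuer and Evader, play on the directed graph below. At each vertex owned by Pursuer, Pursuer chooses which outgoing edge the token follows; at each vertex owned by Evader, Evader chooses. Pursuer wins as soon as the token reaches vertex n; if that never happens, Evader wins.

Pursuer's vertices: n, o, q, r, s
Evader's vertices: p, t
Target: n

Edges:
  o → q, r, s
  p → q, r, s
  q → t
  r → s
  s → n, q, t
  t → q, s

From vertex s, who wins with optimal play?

A0 = {n}
A1: add {s} — s (Pursuer) has s→n.
s ∈ A1, so Pursuer can force the target.

Pursuer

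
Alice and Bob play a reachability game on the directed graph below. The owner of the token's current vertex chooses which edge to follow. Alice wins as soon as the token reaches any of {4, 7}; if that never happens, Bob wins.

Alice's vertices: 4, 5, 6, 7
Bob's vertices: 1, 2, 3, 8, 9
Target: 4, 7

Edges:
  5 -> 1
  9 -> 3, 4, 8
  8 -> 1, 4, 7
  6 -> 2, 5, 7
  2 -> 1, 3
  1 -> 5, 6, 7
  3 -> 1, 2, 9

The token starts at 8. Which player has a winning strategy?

Bob

A0 = {4, 7}
A1: add {6} — 6 (Alice) has 6→7.
A2 = A1; e.g. 1 (Bob) can still go to 5. Fixed point.
8 never enters the attractor, so Bob can avoid the target forever.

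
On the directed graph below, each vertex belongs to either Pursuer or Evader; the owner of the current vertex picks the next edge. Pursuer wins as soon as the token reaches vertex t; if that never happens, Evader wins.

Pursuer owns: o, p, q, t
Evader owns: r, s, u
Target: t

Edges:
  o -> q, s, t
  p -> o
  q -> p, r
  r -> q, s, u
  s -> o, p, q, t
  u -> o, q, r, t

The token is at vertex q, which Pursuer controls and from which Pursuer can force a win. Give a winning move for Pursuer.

A0 = {t}
A1: add {o} — o (Pursuer) has o→t.
A2: add {p} — p (Pursuer) has p→o.
A3: add {q} — q (Pursuer) has q→p.
A4: add {s} — s (Evader): all of {o, p, q, t} already in.
A5 = A4; e.g. r (Evader) can still go to u. Fixed point.
From q, successor p is in the attractor (rank 2); the other successor r is not.

p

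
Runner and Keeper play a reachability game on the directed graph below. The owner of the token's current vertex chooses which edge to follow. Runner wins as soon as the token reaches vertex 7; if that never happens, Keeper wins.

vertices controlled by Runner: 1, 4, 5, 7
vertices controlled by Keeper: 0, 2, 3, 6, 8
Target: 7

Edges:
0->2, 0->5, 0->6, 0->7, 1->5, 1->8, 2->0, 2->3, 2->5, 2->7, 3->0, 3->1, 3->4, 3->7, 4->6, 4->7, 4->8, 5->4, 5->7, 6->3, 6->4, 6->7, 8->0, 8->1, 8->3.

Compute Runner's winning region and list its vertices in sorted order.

A0 = {7}
A1: add {4, 5} — 4 (Runner) has 4→7; 5 (Runner) has 5→7.
A2: add {1} — 1 (Runner) has 1→5.
A3 = A2; e.g. 0 (Keeper) can still go to 2. Fixed point.
Runner's winning region = {1, 4, 5, 7}.

1, 4, 5, 7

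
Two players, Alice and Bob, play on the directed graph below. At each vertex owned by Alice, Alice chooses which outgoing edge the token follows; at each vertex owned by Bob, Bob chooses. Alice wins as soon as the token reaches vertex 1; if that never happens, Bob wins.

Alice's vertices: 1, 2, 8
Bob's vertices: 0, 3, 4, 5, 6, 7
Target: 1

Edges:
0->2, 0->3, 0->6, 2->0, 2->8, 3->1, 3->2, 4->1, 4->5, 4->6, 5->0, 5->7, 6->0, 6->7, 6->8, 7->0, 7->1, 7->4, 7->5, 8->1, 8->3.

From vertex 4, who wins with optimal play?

A0 = {1}
A1: add {8} — 8 (Alice) has 8→1.
A2: add {2} — 2 (Alice) has 2→8.
A3: add {3} — 3 (Bob): all of {1, 2} already in.
A4 = A3; e.g. 0 (Bob) can still go to 6. Fixed point.
4 never enters the attractor, so Bob can avoid the target forever.

Bob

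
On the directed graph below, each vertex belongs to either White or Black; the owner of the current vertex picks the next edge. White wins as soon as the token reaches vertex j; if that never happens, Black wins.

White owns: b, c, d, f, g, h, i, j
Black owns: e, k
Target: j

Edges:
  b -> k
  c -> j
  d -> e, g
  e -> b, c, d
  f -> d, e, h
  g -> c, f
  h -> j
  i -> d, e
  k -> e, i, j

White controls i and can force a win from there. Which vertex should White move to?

A0 = {j}
A1: add {c, h} — c (White) has c→j; h (White) has h→j.
A2: add {f, g} — f (White) has f→h; g (White) has g→c.
A3: add {d} — d (White) has d→g.
A4: add {i} — i (White) has i→d.
A5 = A4; e.g. b (White) has no edge into A4. Fixed point.
From i, successor d is in the attractor (rank 3); the other successor e is not.

d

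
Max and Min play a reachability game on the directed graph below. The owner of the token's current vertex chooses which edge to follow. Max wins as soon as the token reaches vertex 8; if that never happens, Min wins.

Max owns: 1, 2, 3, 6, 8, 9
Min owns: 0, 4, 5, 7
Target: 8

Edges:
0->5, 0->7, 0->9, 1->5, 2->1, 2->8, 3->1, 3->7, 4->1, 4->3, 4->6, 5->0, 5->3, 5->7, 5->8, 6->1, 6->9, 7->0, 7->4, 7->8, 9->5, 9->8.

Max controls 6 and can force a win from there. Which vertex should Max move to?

A0 = {8}
A1: add {2, 9} — 2 (Max) has 2→8; 9 (Max) has 9→8.
A2: add {6} — 6 (Max) has 6→9.
A3 = A2; e.g. 0 (Min) can still go to 5. Fixed point.
From 6, successor 9 is in the attractor (rank 1); the other successor 1 is not.

9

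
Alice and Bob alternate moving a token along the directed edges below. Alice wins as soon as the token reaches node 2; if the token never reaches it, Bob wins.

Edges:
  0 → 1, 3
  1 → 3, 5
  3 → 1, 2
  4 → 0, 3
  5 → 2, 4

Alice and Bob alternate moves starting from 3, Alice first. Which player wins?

Track states (vertex, player-to-move).
A0 = {(2,Alice), (2,Bob)}
A1: add {(3,Alice), (5,Alice)}.
(3,Alice) ∈ A1 ⇒ Alice forces the target.

Alice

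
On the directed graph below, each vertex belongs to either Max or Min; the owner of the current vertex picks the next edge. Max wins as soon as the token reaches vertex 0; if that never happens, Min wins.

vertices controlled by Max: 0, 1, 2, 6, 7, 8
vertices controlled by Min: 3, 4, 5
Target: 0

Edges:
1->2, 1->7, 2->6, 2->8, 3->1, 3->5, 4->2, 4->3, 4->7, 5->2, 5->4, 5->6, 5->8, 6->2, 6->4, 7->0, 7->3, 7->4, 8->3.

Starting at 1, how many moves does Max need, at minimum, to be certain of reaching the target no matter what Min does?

2

A0 = {0}
A1: add {7} — 7 (Max) has 7→0.
A2: add {1} — 1 (Max) has 1→7.
A3 = A2; e.g. 2 (Max) has no edge into A2. Fixed point.
1 enters the attractor at level 2, so Max can force the target in 2 moves from there.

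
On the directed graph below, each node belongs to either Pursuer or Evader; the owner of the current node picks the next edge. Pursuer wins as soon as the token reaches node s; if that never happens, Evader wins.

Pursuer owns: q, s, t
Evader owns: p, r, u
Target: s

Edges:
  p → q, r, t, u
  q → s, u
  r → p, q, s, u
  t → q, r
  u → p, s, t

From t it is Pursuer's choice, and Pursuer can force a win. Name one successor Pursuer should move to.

A0 = {s}
A1: add {q} — q (Pursuer) has q→s.
A2: add {t} — t (Pursuer) has t→q.
A3 = A2; e.g. p (Evader) can still go to r. Fixed point.
From t, successor q is in the attractor (rank 1); the other successor r is not.

q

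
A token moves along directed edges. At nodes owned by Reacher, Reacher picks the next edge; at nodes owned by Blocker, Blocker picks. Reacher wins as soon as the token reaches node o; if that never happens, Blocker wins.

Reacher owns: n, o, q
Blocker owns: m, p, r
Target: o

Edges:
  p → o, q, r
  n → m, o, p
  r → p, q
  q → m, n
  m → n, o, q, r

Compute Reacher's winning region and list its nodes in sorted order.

A0 = {o}
A1: add {n} — n (Reacher) has n→o.
A2: add {q} — q (Reacher) has q→n.
A3 = A2; e.g. m (Blocker) can still go to r. Fixed point.
Reacher's winning region = {n, o, q}.

n, o, q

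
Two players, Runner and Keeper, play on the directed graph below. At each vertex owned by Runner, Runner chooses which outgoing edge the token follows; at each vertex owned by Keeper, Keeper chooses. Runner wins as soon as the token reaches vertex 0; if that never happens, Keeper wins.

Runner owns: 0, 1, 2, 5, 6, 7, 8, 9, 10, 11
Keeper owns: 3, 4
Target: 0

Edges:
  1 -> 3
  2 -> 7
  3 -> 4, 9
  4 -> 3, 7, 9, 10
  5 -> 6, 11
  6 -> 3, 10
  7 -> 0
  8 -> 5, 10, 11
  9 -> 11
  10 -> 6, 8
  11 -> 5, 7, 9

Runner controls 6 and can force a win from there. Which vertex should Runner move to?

10

A0 = {0}
A1: add {7} — 7 (Runner) has 7→0.
A2: add {2, 11} — 2 (Runner) has 2→7; 11 (Runner) has 11→7.
A3: add {5, 8, 9} — 5 (Runner) has 5→11; 8 (Runner) has 8→11; 9 (Runner) has 9→11.
A4: add {10} — 10 (Runner) has 10→8.
A5: add {6} — 6 (Runner) has 6→10.
A6 = A5; e.g. 1 (Runner) has no edge into A5. Fixed point.
From 6, successor 10 is in the attractor (rank 4); the other successor 3 is not.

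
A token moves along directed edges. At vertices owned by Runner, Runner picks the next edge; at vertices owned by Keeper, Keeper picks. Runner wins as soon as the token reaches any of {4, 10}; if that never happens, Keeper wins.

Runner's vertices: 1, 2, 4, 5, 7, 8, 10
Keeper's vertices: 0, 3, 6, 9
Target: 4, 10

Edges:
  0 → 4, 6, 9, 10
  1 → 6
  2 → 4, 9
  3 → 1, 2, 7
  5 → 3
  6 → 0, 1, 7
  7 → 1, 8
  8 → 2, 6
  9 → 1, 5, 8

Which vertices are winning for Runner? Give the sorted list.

A0 = {4, 10}
A1: add {2} — 2 (Runner) has 2→4.
A2: add {8} — 8 (Runner) has 8→2.
A3: add {7} — 7 (Runner) has 7→8.
A4 = A3; e.g. 0 (Keeper) can still go to 6. Fixed point.
Runner's winning region = {2, 4, 7, 8, 10}.

2, 4, 7, 8, 10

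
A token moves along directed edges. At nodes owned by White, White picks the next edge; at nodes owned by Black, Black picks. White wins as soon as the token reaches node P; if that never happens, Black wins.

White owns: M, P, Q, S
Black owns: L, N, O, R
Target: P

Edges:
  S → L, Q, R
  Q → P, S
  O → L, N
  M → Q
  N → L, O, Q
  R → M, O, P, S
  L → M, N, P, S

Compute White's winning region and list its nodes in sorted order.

M, P, Q, S

A0 = {P}
A1: add {Q} — Q (White) has Q→P.
A2: add {M, S} — M (White) has M→Q; S (White) has S→Q.
A3 = A2; e.g. L (Black) can still go to N. Fixed point.
White's winning region = {M, P, Q, S}.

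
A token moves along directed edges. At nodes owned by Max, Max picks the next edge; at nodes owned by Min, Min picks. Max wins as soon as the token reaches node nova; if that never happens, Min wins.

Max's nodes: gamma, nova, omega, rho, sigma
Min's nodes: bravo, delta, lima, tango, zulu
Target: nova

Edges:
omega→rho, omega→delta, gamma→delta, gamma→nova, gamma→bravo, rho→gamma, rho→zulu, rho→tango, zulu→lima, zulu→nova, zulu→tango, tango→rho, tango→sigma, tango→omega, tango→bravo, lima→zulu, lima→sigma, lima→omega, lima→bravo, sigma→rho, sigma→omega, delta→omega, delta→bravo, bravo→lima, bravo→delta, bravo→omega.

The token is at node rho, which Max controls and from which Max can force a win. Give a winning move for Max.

gamma

A0 = {nova}
A1: add {gamma} — gamma (Max) has gamma→nova.
A2: add {rho} — rho (Max) has rho→gamma.
A3: add {omega, sigma} — sigma (Max) has sigma→rho; omega (Max) has omega→rho.
A4 = A3; e.g. lima (Min) can still go to zulu. Fixed point.
From rho, successor gamma is in the attractor (rank 1); the other successors tango, zulu are not.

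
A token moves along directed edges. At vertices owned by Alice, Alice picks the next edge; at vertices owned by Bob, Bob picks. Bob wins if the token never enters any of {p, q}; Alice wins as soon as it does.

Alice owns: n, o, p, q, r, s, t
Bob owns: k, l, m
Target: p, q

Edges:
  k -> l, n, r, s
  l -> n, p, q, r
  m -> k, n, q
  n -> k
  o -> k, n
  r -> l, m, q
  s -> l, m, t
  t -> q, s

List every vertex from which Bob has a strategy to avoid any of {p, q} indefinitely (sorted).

A0 = {p, q}
A1: add {r, t} — r (Alice) has r→q; t (Alice) has t→q.
A2: add {s} — s (Alice) has s→t.
A3 = A2; e.g. k (Bob) can still go to l. Fixed point.
Alice's attractor = {p, q, r, s, t}; Bob avoids the target exactly from the complement.

k, l, m, n, o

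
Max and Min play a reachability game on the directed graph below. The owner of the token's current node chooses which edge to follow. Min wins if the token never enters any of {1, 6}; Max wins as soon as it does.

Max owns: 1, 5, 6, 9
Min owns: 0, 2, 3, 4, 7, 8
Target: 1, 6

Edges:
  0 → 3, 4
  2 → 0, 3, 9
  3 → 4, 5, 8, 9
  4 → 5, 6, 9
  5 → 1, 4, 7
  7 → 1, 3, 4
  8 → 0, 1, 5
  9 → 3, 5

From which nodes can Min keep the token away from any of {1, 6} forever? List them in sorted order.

A0 = {1, 6}
A1: add {5} — 5 (Max) has 5→1.
A2: add {9} — 9 (Max) has 9→5.
A3: add {4} — 4 (Min): all of {5, 6, 9} already in.
A4 = A3; e.g. 0 (Min) can still go to 3. Fixed point.
Max's attractor = {1, 4, 5, 6, 9}; Min avoids the target exactly from the complement.

0, 2, 3, 7, 8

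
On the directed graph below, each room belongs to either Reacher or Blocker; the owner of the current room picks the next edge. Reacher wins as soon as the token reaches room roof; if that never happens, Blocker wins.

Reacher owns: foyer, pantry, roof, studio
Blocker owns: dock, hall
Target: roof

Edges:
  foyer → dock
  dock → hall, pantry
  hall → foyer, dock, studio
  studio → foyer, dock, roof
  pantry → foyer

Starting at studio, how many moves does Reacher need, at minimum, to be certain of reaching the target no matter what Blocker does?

A0 = {roof}
A1: add {studio} — studio (Reacher) has studio→roof.
A2 = A1; e.g. foyer (Reacher) has no edge into A1. Fixed point.
studio enters the attractor at level 1, so Reacher can force the target in 1 move from there.

1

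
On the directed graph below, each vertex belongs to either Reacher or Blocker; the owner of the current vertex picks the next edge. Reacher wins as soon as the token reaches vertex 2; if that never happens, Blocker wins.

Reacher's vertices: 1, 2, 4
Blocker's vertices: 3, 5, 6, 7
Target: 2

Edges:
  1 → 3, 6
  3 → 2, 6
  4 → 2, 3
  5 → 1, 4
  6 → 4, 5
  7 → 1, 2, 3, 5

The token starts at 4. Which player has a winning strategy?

A0 = {2}
A1: add {4} — 4 (Reacher) has 4→2.
A2 = A1; e.g. 1 (Reacher) has no edge into A1. Fixed point.
4 ∈ A1, so Reacher can force the target.

Reacher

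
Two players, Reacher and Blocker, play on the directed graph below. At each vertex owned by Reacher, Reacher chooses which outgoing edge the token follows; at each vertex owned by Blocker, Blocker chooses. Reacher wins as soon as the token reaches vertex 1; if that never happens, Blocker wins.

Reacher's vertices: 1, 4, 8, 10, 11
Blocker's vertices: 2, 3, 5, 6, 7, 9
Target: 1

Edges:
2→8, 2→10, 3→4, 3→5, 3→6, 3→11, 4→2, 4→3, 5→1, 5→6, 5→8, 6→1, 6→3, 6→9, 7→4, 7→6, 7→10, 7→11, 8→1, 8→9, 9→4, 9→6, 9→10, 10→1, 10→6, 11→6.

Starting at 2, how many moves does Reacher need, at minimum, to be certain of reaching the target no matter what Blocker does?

2

A0 = {1}
A1: add {8, 10} — 8 (Reacher) has 8→1; 10 (Reacher) has 10→1.
A2: add {2} — 2 (Blocker): all of {8, 10} already in.
2 enters the attractor at level 2, so Reacher can force the target in 2 moves from there.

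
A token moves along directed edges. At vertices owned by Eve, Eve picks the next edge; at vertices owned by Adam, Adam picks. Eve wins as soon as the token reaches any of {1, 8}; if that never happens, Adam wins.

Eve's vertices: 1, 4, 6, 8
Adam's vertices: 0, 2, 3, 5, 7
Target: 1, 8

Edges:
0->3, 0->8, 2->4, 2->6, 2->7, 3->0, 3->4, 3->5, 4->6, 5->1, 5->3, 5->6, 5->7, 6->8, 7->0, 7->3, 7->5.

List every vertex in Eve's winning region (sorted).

1, 4, 6, 8

A0 = {1, 8}
A1: add {6} — 6 (Eve) has 6→8.
A2: add {4} — 4 (Eve) has 4→6.
A3 = A2; e.g. 0 (Adam) can still go to 3. Fixed point.
Eve's winning region = {1, 4, 6, 8}.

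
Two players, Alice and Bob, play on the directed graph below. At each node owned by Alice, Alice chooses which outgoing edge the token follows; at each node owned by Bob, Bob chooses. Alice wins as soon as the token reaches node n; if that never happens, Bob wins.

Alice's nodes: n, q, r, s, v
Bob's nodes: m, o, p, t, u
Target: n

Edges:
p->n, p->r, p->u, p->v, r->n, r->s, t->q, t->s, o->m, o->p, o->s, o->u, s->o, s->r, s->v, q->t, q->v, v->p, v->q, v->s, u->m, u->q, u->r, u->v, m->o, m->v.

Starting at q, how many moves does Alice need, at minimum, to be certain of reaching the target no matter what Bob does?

4

A0 = {n}
A1: add {r} — r (Alice) has r→n.
A2: add {s} — s (Alice) has s→r.
A3: add {v} — v (Alice) has v→s.
A4: add {q} — q (Alice) has q→v.
q enters the attractor at level 4, so Alice can force the target in 4 moves from there.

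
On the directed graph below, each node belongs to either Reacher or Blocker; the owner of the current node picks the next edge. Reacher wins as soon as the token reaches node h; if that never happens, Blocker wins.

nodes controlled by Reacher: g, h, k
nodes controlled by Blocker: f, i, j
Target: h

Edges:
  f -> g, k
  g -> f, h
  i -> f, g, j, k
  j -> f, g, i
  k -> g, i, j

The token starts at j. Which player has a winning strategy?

A0 = {h}
A1: add {g} — g (Reacher) has g→h.
A2: add {k} — k (Reacher) has k→g.
A3: add {f} — f (Blocker): all of {g, k} already in.
A4 = A3; e.g. i (Blocker) can still go to j. Fixed point.
j never enters the attractor, so Blocker can avoid the target forever.

Blocker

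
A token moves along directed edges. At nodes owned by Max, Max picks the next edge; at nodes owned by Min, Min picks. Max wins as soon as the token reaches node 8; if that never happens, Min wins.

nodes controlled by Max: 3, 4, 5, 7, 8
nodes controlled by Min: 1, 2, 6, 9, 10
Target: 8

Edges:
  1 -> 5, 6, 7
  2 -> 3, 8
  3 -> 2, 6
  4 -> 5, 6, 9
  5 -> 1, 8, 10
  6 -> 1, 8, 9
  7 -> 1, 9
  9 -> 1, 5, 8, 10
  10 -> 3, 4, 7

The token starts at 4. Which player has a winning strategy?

Max

A0 = {8}
A1: add {5} — 5 (Max) has 5→8.
A2: add {4} — 4 (Max) has 4→5.
A3 = A2; e.g. 1 (Min) can still go to 6. Fixed point.
4 ∈ A2, so Max can force the target.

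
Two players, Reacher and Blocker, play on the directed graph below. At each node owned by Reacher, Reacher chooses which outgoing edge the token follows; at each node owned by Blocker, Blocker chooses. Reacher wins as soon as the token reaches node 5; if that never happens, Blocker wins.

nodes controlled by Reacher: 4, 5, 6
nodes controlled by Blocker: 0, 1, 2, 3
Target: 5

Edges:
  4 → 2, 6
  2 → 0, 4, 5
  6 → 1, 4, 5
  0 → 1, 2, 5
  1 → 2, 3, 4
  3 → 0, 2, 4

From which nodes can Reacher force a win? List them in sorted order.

4, 5, 6

A0 = {5}
A1: add {6} — 6 (Reacher) has 6→5.
A2: add {4} — 4 (Reacher) has 4→6.
A3 = A2; e.g. 0 (Blocker) can still go to 1. Fixed point.
Reacher's winning region = {4, 5, 6}.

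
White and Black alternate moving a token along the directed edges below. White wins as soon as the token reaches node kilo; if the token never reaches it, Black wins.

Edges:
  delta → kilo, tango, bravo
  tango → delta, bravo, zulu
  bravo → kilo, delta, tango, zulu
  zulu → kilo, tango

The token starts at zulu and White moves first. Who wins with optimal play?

Track states (vertex, player-to-move).
A0 = {(kilo,White), (kilo,Black)}
A1: add {(delta,White), (bravo,White), (zulu,White)}.
(zulu,White) ∈ A1 ⇒ White forces the target.

White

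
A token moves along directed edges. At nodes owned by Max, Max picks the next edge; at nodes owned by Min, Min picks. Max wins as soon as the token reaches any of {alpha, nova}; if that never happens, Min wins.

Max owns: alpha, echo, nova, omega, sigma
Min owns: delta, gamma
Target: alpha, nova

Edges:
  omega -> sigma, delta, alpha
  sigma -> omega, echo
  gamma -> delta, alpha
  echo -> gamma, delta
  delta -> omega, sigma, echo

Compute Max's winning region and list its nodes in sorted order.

A0 = {alpha, nova}
A1: add {omega} — omega (Max) has omega→alpha.
A2: add {sigma} — sigma (Max) has sigma→omega.
A3 = A2; e.g. gamma (Min) can still go to delta. Fixed point.
Max's winning region = {alpha, nova, omega, sigma}.

alpha, nova, omega, sigma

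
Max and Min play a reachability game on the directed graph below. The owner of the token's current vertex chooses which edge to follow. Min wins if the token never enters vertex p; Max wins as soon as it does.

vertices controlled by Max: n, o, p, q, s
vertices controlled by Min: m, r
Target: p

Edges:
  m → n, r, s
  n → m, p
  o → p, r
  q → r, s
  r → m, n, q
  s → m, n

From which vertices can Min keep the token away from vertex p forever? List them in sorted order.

m, r

A0 = {p}
A1: add {n, o} — n (Max) has n→p; o (Max) has o→p.
A2: add {s} — s (Max) has s→n.
A3: add {q} — q (Max) has q→s.
A4 = A3; e.g. m (Min) can still go to r. Fixed point.
Max's attractor = {n, o, p, q, s}; Min avoids the target exactly from the complement.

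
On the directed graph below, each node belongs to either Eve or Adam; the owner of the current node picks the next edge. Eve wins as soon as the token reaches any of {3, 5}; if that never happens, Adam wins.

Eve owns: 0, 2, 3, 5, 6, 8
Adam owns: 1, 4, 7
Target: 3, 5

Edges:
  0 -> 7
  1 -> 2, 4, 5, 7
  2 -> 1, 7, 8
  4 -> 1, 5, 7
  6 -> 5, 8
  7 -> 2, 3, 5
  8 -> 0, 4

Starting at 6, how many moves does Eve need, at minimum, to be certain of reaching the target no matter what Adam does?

1

A0 = {3, 5}
A1: add {6} — 6 (Eve) has 6→5.
A2 = A1; e.g. 0 (Eve) has no edge into A1. Fixed point.
6 enters the attractor at level 1, so Eve can force the target in 1 move from there.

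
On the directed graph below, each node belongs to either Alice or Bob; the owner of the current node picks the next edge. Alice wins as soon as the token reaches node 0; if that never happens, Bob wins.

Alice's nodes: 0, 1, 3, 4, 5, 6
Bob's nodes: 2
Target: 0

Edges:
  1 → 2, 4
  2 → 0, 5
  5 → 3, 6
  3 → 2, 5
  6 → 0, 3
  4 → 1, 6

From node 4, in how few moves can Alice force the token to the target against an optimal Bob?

2

A0 = {0}
A1: add {6} — 6 (Alice) has 6→0.
A2: add {4, 5} — 4 (Alice) has 4→6; 5 (Alice) has 5→6.
4 enters the attractor at level 2, so Alice can force the target in 2 moves from there.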